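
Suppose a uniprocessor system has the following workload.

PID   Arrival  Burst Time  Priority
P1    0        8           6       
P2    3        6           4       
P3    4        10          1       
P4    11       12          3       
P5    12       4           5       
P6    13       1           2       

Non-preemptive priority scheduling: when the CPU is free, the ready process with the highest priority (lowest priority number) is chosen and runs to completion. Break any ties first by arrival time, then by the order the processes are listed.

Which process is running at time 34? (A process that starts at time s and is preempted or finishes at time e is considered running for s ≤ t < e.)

Timeline: | P1 0-8 | P3 8-18 | P6 18-19 | P4 19-31 | P2 31-37 | P5 37-41 |
Completion: P1=8  P2=37  P3=18  P4=31  P5=41  P6=19

P2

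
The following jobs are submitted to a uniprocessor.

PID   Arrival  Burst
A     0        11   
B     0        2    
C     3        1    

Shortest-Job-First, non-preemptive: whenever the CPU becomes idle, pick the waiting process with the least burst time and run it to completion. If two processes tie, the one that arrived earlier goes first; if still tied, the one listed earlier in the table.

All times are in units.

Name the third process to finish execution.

Timeline: | B 0-2 | A 2-13 | C 13-14 |
Completion: A=13  B=2  C=14
Finish order: B → A → C

C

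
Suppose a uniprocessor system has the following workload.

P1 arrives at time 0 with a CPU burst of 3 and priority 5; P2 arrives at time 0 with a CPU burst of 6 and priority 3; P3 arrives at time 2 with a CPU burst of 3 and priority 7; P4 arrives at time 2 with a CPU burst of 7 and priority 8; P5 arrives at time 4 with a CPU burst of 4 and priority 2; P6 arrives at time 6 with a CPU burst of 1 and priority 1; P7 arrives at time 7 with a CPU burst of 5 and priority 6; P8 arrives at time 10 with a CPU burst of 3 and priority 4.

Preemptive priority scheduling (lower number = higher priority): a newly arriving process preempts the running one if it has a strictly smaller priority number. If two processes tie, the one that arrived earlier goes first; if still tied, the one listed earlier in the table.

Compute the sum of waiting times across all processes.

Gantt: | P2 0-4 | P5 4-6 | P6 6-7 | P5 7-9 | P2 9-11 | P8 11-14 | P1 14-17 | P7 17-22 | P3 22-25 | P4 25-32 |
Completion: P1=17  P2=11  P3=25  P4=32  P5=9  P6=7  P7=22  P8=14
Waiting = turnaround − burst: P1=14, P2=5, P3=20, P4=23, P5=1, P6=0, P7=10, P8=1
Total waiting = 14 + 5 + 20 + 23 + 1 + 0 + 10 + 1 = 74

74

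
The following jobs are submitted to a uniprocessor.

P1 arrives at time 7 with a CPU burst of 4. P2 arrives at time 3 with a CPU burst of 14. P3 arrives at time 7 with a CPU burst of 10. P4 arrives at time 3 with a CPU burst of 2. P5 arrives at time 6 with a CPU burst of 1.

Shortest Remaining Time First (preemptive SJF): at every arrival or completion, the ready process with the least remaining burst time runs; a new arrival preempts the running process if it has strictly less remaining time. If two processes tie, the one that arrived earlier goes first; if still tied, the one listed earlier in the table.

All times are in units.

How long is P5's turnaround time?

Schedule: | idle 0-3 | P4 3-5 | P2 5-6 | P5 6-7 | P1 7-11 | P3 11-21 | P2 21-34 |
Completion: P1=11  P2=34  P3=21  P4=5  P5=7
Turnaround (C−A): P1=4  P2=31  P3=14  P4=2  P5=1
Turnaround(P5) = completion − arrival = 7 − 6 = 1

1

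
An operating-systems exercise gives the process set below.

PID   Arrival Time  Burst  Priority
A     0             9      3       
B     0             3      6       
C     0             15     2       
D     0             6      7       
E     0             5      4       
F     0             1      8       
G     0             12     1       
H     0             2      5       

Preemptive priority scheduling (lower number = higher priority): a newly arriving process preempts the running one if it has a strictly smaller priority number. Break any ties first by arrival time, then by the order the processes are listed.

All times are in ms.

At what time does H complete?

43

Schedule: | G 0-12 | C 12-27 | A 27-36 | E 36-41 | H 41-43 | B 43-46 | D 46-52 | F 52-53 |
Completion: A=36  B=46  C=27  D=52  E=41  F=53  G=12  H=43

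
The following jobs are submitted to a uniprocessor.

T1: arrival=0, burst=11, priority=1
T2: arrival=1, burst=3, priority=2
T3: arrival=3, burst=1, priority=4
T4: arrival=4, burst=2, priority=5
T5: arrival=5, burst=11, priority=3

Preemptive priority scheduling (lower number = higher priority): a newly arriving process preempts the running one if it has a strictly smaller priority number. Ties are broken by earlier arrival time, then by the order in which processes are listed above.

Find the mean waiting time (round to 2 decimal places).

Gantt: | T1 0-11 | T2 11-14 | T5 14-25 | T3 25-26 | T4 26-28 |
Completion: T1=11  T2=14  T3=26  T4=28  T5=25
Turnaround (C−A): T1=11  T2=13  T3=23  T4=24  T5=20
Waiting times: T1=0, T2=10, T3=22, T4=22, T5=9
Average waiting = (0+10+22+22+9) / 5 = 63/5 = 12.60

12.60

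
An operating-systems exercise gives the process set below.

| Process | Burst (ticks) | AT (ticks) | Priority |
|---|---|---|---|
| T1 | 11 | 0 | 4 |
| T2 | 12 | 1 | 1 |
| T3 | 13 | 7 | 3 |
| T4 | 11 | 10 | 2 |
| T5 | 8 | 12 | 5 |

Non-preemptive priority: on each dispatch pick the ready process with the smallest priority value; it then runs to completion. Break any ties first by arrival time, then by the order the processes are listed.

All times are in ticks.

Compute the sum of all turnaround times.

Timeline: | T1 0-11 | T2 11-23 | T4 23-34 | T3 34-47 | T5 47-55 |
Completion: T1=11  T2=23  T3=47  T4=34  T5=55
Turnaround (C−A): T1=11  T2=22  T3=40  T4=24  T5=43
Turnaround = completion − arrival: T1=11, T2=22, T3=40, T4=24, T5=43
Total turnaround = 11 + 22 + 40 + 24 + 43 = 140

140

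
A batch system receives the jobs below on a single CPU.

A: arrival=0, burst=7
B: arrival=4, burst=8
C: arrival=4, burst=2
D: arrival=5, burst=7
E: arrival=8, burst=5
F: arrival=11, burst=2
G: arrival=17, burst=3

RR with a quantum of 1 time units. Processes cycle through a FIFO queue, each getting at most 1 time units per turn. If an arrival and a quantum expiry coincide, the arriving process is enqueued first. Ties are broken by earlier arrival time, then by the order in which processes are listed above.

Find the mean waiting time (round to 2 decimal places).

Schedule: | A 0-4 | B 4-5 | C 5-6 | A 6-7 | D 7-8 | B 8-9 | C 9-10 | A 10-11 | E 11-12 | D 12-13 | B 13-14 | F 14-15 | A 15-16 | E 16-17 | D 17-18 | B 18-19 | F 19-20 | G 20-21 | E 21-22 | D 22-23 | B 23-24 | G 24-25 | E 25-26 | D 26-27 | B 27-28 | G 28-29 | E 29-30 | D 30-31 | B 31-32 | D 32-33 | B 33-34 |
Completion: A=16  B=34  C=10  D=33  E=30  F=20  G=29
Turnaround (C−A): A=16  B=30  C=6  D=28  E=22  F=9  G=12
Waiting times: A=9, B=22, C=4, D=21, E=17, F=7, G=9
Average waiting = (9+22+4+21+17+7+9) / 7 = 89/7 = 12.71

12.71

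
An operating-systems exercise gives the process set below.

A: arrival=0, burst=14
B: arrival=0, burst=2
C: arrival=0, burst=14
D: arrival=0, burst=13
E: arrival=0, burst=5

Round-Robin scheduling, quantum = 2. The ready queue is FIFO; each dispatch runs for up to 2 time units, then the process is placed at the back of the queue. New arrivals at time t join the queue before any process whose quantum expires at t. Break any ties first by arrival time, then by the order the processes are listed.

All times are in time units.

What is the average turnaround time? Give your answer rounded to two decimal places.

Gantt: | A 0-2 | B 2-4 | C 4-6 | D 6-8 | E 8-10 | A 10-12 | C 12-14 | D 14-16 | E 16-18 | A 18-20 | C 20-22 | D 22-24 | E 24-25 | A 25-27 | C 27-29 | D 29-31 | A 31-33 | C 33-35 | D 35-37 | A 37-39 | C 39-41 | D 41-43 | A 43-45 | C 45-47 | D 47-48 |
Completion: A=45  B=4  C=47  D=48  E=25
Turnaround times: A=45, B=4, C=47, D=48, E=25
Average turnaround = (45+4+47+48+25) / 5 = 169/5 = 33.80

33.80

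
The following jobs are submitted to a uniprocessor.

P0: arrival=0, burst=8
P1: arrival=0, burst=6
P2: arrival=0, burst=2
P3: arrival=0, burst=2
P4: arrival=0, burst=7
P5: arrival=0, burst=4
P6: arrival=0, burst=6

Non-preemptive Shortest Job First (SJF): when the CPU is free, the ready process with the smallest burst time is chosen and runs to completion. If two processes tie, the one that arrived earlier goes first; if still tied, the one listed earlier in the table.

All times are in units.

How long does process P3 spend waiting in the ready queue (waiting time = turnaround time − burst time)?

2

Timeline: | P2 0-2 | P3 2-4 | P5 4-8 | P1 8-14 | P6 14-20 | P4 20-27 | P0 27-35 |
Completion: P0=35  P1=14  P2=2  P3=4  P4=27  P5=8  P6=20
Waiting(P3) = turnaround − burst = 4 − 2 = 2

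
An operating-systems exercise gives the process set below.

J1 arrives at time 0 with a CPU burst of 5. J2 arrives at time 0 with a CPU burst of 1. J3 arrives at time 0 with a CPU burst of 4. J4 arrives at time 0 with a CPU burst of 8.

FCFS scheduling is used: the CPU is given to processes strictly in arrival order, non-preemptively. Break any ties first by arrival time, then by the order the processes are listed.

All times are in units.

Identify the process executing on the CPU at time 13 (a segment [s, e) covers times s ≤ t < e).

Timeline: | J1 0-5 | J2 5-6 | J3 6-10 | J4 10-18 |
Completion: J1=5  J2=6  J3=10  J4=18
Turnaround (C−A): J1=5  J2=6  J3=10  J4=18

J4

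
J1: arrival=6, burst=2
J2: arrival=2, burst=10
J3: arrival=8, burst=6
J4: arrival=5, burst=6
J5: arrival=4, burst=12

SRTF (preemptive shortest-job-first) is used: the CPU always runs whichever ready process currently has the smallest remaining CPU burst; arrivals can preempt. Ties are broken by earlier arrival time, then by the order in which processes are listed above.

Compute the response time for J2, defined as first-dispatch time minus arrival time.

Timeline: | idle 0-2 | J2 2-5 | J4 5-6 | J1 6-8 | J4 8-13 | J3 13-19 | J2 19-26 | J5 26-38 |
Completion: J1=8  J2=26  J3=19  J4=13  J5=38
Turnaround (C−A): J1=2  J2=24  J3=11  J4=8  J5=34
Response(J2) = first start − arrival = 2 − 2 = 0

0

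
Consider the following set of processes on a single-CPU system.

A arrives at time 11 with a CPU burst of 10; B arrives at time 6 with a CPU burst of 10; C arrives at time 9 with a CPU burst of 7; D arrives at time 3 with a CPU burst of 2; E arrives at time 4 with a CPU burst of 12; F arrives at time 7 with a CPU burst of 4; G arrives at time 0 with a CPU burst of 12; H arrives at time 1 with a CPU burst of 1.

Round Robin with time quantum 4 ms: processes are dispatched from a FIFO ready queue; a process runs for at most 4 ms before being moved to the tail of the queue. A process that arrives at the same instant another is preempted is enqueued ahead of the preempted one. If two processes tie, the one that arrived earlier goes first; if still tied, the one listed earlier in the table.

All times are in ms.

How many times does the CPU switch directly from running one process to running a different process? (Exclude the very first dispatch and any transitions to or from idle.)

Schedule: | G 0-4 | H 4-5 | D 5-7 | E 7-11 | G 11-15 | B 15-19 | F 19-23 | C 23-27 | A 27-31 | E 31-35 | G 35-39 | B 39-43 | C 43-46 | A 46-50 | E 50-54 | B 54-56 | A 56-58 |
Completion: A=58  B=56  C=46  D=7  E=54  F=23  G=39  H=5
Turnaround (C−A): A=47  B=50  C=37  D=4  E=50  F=16  G=39  H=4

16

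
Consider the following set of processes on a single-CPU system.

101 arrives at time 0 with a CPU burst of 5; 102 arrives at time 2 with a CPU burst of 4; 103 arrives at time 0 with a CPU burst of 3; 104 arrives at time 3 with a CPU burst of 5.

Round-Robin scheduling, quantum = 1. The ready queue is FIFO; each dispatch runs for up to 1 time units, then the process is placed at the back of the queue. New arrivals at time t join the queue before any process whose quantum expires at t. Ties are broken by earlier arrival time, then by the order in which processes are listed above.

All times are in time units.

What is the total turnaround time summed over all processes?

Gantt: | 101 0-1 | 103 1-2 | 101 2-3 | 102 3-4 | 103 4-5 | 104 5-6 | 101 6-7 | 102 7-8 | 103 8-9 | 104 9-10 | 101 10-11 | 102 11-12 | 104 12-13 | 101 13-14 | 102 14-15 | 104 15-17 |
Completion: 101=14  102=15  103=9  104=17
Turnaround = completion − arrival: 101=14, 102=13, 103=9, 104=14
Total turnaround = 14 + 13 + 9 + 14 = 50

50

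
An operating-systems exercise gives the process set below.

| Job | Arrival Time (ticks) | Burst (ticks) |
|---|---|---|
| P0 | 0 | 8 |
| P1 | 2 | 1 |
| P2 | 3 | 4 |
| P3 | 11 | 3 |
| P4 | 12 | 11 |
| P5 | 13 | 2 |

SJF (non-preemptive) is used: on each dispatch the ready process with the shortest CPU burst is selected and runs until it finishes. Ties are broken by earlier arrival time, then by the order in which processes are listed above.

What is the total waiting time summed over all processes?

22

Schedule: | P0 0-8 | P1 8-9 | P2 9-13 | P5 13-15 | P3 15-18 | P4 18-29 |
Completion: P0=8  P1=9  P2=13  P3=18  P4=29  P5=15
Turnaround (C−A): P0=8  P1=7  P2=10  P3=7  P4=17  P5=2
Waiting = turnaround − burst: P0=0, P1=6, P2=6, P3=4, P4=6, P5=0
Total waiting = 0 + 6 + 6 + 4 + 6 + 0 = 22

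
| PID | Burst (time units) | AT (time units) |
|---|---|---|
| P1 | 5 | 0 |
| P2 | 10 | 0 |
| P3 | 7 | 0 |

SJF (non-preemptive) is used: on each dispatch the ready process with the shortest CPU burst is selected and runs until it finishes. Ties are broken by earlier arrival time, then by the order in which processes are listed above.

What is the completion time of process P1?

5

Gantt: | P1 0-5 | P3 5-12 | P2 12-22 |
Completion: P1=5  P2=22  P3=12
Turnaround (C−A): P1=5  P2=22  P3=12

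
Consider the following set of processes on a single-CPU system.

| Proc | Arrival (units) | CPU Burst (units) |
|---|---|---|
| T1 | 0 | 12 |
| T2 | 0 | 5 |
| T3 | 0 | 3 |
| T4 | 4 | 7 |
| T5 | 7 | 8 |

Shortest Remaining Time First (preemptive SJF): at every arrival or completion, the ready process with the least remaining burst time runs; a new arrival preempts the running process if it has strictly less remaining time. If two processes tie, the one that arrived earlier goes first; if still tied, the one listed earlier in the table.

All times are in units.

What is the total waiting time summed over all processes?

38

Schedule: | T3 0-3 | T2 3-8 | T4 8-15 | T5 15-23 | T1 23-35 |
Completion: T1=35  T2=8  T3=3  T4=15  T5=23
Turnaround (C−A): T1=35  T2=8  T3=3  T4=11  T5=16
Waiting = turnaround − burst: T1=23, T2=3, T3=0, T4=4, T5=8
Total waiting = 23 + 3 + 0 + 4 + 8 = 38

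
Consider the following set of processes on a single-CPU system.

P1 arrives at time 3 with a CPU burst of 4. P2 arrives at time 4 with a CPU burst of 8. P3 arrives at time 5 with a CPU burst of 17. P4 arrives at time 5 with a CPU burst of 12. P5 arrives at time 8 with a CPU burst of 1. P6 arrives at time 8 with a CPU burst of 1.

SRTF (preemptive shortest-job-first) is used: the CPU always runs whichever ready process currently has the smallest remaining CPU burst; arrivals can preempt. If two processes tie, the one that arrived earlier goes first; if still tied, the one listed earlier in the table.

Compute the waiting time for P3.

24

Timeline: | idle 0-3 | P1 3-7 | P2 7-8 | P5 8-9 | P6 9-10 | P2 10-17 | P4 17-29 | P3 29-46 |
Completion: P1=7  P2=17  P3=46  P4=29  P5=9  P6=10
Turnaround (C−A): P1=4  P2=13  P3=41  P4=24  P5=1  P6=2
Waiting(P3) = turnaround − burst = 41 − 17 = 24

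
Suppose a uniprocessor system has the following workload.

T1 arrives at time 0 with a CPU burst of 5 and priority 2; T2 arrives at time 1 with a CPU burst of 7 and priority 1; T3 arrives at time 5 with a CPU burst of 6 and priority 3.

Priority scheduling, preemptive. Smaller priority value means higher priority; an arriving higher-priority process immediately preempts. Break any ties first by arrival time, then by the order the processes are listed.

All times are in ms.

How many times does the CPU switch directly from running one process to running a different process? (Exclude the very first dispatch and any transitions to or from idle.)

3

Gantt: | T1 0-1 | T2 1-8 | T1 8-12 | T3 12-18 |
Completion: T1=12  T2=8  T3=18
Turnaround (C−A): T1=12  T2=7  T3=13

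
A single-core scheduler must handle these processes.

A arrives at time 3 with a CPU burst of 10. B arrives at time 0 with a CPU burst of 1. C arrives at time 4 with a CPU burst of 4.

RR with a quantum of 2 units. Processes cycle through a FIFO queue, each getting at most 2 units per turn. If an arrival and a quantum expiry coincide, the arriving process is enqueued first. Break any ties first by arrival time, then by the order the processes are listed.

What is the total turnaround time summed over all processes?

22

Timeline: | B 0-1 | idle 1-3 | A 3-5 | C 5-7 | A 7-9 | C 9-11 | A 11-17 |
Completion: A=17  B=1  C=11
Turnaround = completion − arrival: A=14, B=1, C=7
Total turnaround = 14 + 1 + 7 = 22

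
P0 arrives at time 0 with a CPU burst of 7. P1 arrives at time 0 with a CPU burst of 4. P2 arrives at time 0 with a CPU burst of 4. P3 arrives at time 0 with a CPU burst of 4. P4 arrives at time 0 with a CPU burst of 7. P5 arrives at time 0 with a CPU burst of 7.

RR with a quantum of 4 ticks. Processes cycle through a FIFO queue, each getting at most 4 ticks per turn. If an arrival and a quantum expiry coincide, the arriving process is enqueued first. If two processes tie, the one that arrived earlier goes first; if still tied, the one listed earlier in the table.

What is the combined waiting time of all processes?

93

Schedule: | P0 0-4 | P1 4-8 | P2 8-12 | P3 12-16 | P4 16-20 | P5 20-24 | P0 24-27 | P4 27-30 | P5 30-33 |
Completion: P0=27  P1=8  P2=12  P3=16  P4=30  P5=33
Turnaround (C−A): P0=27  P1=8  P2=12  P3=16  P4=30  P5=33
Waiting = turnaround − burst: P0=20, P1=4, P2=8, P3=12, P4=23, P5=26
Total waiting = 20 + 4 + 8 + 12 + 23 + 26 = 93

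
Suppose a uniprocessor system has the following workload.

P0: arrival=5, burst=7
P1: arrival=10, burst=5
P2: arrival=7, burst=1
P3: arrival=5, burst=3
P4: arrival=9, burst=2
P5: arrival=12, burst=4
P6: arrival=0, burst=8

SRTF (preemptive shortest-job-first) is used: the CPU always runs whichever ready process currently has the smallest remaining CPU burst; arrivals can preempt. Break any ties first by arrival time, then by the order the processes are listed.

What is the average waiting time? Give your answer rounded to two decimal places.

Schedule: | P6 0-8 | P2 8-9 | P4 9-11 | P3 11-14 | P5 14-18 | P1 18-23 | P0 23-30 |
Completion: P0=30  P1=23  P2=9  P3=14  P4=11  P5=18  P6=8
Turnaround (C−A): P0=25  P1=13  P2=2  P3=9  P4=2  P5=6  P6=8
Waiting times: P0=18, P1=8, P2=1, P3=6, P4=0, P5=2, P6=0
Average waiting = (18+8+1+6+0+2+0) / 7 = 35/7 = 5.00

5.00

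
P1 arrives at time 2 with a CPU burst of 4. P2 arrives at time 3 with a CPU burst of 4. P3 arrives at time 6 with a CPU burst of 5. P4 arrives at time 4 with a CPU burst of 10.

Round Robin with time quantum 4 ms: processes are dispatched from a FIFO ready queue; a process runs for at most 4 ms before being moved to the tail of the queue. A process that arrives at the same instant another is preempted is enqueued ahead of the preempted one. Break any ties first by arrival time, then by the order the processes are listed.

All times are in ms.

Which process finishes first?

P1

Timeline: | idle 0-2 | P1 2-6 | P2 6-10 | P4 10-14 | P3 14-18 | P4 18-22 | P3 22-23 | P4 23-25 |
Completion: P1=6  P2=10  P3=23  P4=25
Finish order: P1 → P2 → P3 → P4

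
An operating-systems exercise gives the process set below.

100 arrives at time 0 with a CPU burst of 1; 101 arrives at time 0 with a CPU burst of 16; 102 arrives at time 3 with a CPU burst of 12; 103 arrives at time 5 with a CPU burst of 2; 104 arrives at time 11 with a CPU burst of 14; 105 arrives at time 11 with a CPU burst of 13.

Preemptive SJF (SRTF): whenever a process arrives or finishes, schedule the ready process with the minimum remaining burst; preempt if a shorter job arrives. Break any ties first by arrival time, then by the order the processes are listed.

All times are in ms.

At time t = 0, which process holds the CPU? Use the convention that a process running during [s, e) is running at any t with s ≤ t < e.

100

Schedule: | 100 0-1 | 101 1-3 | 102 3-5 | 103 5-7 | 102 7-17 | 105 17-30 | 101 30-44 | 104 44-58 |
Completion: 100=1  101=44  102=17  103=7  104=58  105=30
Turnaround (C−A): 100=1  101=44  102=14  103=2  104=47  105=19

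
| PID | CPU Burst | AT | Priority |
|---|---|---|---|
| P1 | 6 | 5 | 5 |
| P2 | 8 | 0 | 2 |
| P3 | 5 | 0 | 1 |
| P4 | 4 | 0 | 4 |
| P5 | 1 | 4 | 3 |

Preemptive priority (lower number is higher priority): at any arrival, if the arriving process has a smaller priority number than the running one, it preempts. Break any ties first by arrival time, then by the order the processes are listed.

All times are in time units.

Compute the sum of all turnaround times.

Schedule: | P3 0-5 | P2 5-13 | P5 13-14 | P4 14-18 | P1 18-24 |
Completion: P1=24  P2=13  P3=5  P4=18  P5=14
Turnaround (C−A): P1=19  P2=13  P3=5  P4=18  P5=10
Turnaround = completion − arrival: P1=19, P2=13, P3=5, P4=18, P5=10
Total turnaround = 19 + 13 + 5 + 18 + 10 = 65

65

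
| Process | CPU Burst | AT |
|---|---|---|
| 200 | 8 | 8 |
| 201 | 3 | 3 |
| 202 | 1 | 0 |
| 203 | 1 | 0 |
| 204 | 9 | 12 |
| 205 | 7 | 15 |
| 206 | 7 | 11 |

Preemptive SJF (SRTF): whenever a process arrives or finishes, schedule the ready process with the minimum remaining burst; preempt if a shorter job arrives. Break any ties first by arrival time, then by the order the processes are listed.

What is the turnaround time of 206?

12

Schedule: | 202 0-1 | 203 1-2 | idle 2-3 | 201 3-6 | idle 6-8 | 200 8-16 | 206 16-23 | 205 23-30 | 204 30-39 |
Completion: 200=16  201=6  202=1  203=2  204=39  205=30  206=23
Turnaround (C−A): 200=8  201=3  202=1  203=2  204=27  205=15  206=12
Turnaround(206) = completion − arrival = 23 − 11 = 12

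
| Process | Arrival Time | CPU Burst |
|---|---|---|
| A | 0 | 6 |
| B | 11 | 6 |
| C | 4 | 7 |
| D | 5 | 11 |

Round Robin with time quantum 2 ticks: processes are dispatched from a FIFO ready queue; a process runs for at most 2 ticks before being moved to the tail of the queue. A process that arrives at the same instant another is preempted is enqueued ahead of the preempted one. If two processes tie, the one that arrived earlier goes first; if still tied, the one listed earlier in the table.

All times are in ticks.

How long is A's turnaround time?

Gantt: | A 0-4 | C 4-6 | A 6-8 | D 8-10 | C 10-12 | D 12-14 | B 14-16 | C 16-18 | D 18-20 | B 20-22 | C 22-23 | D 23-25 | B 25-27 | D 27-30 |
Completion: A=8  B=27  C=23  D=30
Turnaround (C−A): A=8  B=16  C=19  D=25
Turnaround(A) = completion − arrival = 8 − 0 = 8

8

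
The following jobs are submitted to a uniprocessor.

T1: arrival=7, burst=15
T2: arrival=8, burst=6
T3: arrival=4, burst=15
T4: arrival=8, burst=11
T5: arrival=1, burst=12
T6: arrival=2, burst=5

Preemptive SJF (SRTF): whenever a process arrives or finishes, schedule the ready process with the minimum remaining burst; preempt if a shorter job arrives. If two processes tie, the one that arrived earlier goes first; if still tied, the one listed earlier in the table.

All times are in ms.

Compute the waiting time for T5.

Timeline: | idle 0-1 | T5 1-2 | T6 2-7 | T5 7-8 | T2 8-14 | T5 14-24 | T4 24-35 | T3 35-50 | T1 50-65 |
Completion: T1=65  T2=14  T3=50  T4=35  T5=24  T6=7
Waiting(T5) = turnaround − burst = 23 − 12 = 11

11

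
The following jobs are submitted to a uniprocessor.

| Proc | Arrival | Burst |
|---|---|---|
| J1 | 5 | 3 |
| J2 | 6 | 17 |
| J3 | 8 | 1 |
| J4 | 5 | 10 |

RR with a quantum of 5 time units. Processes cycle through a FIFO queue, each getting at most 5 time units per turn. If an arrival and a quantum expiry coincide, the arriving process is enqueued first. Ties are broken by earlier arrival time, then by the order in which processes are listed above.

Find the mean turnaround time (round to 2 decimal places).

15.75

Gantt: | idle 0-5 | J1 5-8 | J4 8-13 | J2 13-18 | J3 18-19 | J4 19-24 | J2 24-36 |
Completion: J1=8  J2=36  J3=19  J4=24
Turnaround times: J1=3, J2=30, J3=11, J4=19
Average turnaround = (3+30+11+19) / 4 = 63/4 = 15.75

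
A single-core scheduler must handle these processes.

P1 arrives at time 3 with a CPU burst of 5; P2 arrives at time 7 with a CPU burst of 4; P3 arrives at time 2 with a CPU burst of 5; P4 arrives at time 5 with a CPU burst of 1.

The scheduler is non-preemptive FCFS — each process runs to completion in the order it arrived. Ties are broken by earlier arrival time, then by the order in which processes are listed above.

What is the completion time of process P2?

17

Schedule: | idle 0-2 | P3 2-7 | P1 7-12 | P4 12-13 | P2 13-17 |
Completion: P1=12  P2=17  P3=7  P4=13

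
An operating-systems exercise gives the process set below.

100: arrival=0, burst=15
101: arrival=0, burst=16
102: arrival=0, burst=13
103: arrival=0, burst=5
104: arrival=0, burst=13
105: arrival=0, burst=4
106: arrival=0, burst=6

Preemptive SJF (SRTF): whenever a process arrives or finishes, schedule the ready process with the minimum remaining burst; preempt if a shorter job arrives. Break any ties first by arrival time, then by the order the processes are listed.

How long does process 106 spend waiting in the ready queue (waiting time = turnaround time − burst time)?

9

Gantt: | 105 0-4 | 103 4-9 | 106 9-15 | 102 15-28 | 104 28-41 | 100 41-56 | 101 56-72 |
Completion: 100=56  101=72  102=28  103=9  104=41  105=4  106=15
Turnaround (C−A): 100=56  101=72  102=28  103=9  104=41  105=4  106=15
Waiting(106) = turnaround − burst = 15 − 6 = 9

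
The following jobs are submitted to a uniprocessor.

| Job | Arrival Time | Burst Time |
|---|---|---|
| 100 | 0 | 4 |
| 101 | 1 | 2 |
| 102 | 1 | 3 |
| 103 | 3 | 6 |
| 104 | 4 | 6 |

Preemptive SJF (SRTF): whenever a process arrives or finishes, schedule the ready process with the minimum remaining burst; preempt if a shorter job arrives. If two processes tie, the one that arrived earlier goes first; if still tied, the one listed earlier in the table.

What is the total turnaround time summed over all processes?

Schedule: | 100 0-1 | 101 1-3 | 100 3-6 | 102 6-9 | 103 9-15 | 104 15-21 |
Completion: 100=6  101=3  102=9  103=15  104=21
Turnaround (C−A): 100=6  101=2  102=8  103=12  104=17
Turnaround = completion − arrival: 100=6, 101=2, 102=8, 103=12, 104=17
Total turnaround = 6 + 2 + 8 + 12 + 17 = 45

45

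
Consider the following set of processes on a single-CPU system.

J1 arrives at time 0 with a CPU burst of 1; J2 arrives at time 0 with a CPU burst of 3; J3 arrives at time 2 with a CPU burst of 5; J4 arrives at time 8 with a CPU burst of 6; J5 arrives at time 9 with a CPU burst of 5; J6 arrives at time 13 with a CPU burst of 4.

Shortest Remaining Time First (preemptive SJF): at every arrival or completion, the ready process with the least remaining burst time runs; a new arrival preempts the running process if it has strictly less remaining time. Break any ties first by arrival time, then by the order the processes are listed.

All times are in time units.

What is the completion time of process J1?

Schedule: | J1 0-1 | J2 1-4 | J3 4-9 | J5 9-14 | J6 14-18 | J4 18-24 |
Completion: J1=1  J2=4  J3=9  J4=24  J5=14  J6=18

1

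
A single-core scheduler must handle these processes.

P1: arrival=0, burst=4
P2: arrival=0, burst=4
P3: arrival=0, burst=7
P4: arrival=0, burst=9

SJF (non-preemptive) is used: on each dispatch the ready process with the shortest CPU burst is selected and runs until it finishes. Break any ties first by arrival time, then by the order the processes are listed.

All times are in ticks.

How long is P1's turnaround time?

Schedule: | P1 0-4 | P2 4-8 | P3 8-15 | P4 15-24 |
Completion: P1=4  P2=8  P3=15  P4=24
Turnaround (C−A): P1=4  P2=8  P3=15  P4=24
Turnaround(P1) = completion − arrival = 4 − 0 = 4

4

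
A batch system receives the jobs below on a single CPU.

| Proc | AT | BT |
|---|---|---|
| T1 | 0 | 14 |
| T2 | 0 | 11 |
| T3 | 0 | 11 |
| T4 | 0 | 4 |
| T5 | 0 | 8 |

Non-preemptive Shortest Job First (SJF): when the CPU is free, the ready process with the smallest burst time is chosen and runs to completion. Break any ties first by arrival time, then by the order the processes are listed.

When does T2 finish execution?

Gantt: | T4 0-4 | T5 4-12 | T2 12-23 | T3 23-34 | T1 34-48 |
Completion: T1=48  T2=23  T3=34  T4=4  T5=12
Turnaround (C−A): T1=48  T2=23  T3=34  T4=4  T5=12

23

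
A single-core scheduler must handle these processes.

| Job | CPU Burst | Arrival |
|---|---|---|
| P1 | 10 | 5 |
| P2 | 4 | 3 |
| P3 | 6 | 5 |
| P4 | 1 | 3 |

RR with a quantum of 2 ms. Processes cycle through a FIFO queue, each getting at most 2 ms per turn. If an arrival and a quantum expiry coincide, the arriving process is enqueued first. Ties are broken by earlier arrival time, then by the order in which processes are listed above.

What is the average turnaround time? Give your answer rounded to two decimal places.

Schedule: | idle 0-3 | P2 3-5 | P4 5-6 | P1 6-8 | P3 8-10 | P2 10-12 | P1 12-14 | P3 14-16 | P1 16-18 | P3 18-20 | P1 20-24 |
Completion: P1=24  P2=12  P3=20  P4=6
Turnaround (C−A): P1=19  P2=9  P3=15  P4=3
Turnaround times: P1=19, P2=9, P3=15, P4=3
Average turnaround = (19+9+15+3) / 4 = 46/4 = 11.50

11.50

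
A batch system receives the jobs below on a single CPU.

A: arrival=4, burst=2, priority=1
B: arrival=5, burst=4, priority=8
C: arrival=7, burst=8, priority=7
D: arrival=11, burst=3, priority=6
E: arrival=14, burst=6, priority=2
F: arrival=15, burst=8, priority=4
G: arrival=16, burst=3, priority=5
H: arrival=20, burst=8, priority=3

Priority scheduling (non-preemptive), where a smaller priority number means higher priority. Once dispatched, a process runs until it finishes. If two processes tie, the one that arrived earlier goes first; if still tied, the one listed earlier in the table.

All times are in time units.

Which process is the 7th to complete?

G

Schedule: | idle 0-4 | A 4-6 | B 6-10 | C 10-18 | E 18-24 | H 24-32 | F 32-40 | G 40-43 | D 43-46 |
Completion: A=6  B=10  C=18  D=46  E=24  F=40  G=43  H=32
Turnaround (C−A): A=2  B=5  C=11  D=35  E=10  F=25  G=27  H=12
Finish order: A → B → C → E → H → F → G → D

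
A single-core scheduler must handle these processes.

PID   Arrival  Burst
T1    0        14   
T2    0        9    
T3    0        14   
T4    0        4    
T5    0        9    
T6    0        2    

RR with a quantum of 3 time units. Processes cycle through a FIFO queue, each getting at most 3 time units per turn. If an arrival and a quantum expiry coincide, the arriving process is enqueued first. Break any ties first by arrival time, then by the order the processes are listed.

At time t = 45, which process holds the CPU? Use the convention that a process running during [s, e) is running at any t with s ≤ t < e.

Schedule: | T1 0-3 | T2 3-6 | T3 6-9 | T4 9-12 | T5 12-15 | T6 15-17 | T1 17-20 | T2 20-23 | T3 23-26 | T4 26-27 | T5 27-30 | T1 30-33 | T2 33-36 | T3 36-39 | T5 39-42 | T1 42-45 | T3 45-48 | T1 48-50 | T3 50-52 |
Completion: T1=50  T2=36  T3=52  T4=27  T5=42  T6=17
Turnaround (C−A): T1=50  T2=36  T3=52  T4=27  T5=42  T6=17

T3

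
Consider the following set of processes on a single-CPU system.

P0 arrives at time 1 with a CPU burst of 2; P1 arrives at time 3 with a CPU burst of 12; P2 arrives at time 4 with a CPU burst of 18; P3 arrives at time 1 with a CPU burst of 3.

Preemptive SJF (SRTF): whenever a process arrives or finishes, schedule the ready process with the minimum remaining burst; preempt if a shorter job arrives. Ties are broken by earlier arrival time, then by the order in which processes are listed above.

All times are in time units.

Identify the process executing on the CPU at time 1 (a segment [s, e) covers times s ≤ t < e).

Schedule: | idle 0-1 | P0 1-3 | P3 3-6 | P1 6-18 | P2 18-36 |
Completion: P0=3  P1=18  P2=36  P3=6
Turnaround (C−A): P0=2  P1=15  P2=32  P3=5

P0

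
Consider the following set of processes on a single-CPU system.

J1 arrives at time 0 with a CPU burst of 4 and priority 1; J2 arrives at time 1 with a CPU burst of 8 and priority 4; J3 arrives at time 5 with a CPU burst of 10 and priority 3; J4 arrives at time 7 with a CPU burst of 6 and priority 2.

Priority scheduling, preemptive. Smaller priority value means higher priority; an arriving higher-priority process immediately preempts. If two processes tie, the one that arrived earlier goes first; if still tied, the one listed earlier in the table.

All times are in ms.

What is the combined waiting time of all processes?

Timeline: | J1 0-4 | J2 4-5 | J3 5-7 | J4 7-13 | J3 13-21 | J2 21-28 |
Completion: J1=4  J2=28  J3=21  J4=13
Waiting = turnaround − burst: J1=0, J2=19, J3=6, J4=0
Total waiting = 0 + 19 + 6 + 0 = 25

25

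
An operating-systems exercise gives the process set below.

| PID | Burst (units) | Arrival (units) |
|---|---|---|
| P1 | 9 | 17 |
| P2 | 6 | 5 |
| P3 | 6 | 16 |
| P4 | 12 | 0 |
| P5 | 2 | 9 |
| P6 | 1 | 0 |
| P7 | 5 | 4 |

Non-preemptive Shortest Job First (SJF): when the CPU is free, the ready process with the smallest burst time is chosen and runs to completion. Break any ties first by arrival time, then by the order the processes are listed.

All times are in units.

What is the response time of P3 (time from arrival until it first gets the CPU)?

10

Timeline: | P6 0-1 | P4 1-13 | P5 13-15 | P7 15-20 | P2 20-26 | P3 26-32 | P1 32-41 |
Completion: P1=41  P2=26  P3=32  P4=13  P5=15  P6=1  P7=20
Response(P3) = first start − arrival = 26 − 16 = 10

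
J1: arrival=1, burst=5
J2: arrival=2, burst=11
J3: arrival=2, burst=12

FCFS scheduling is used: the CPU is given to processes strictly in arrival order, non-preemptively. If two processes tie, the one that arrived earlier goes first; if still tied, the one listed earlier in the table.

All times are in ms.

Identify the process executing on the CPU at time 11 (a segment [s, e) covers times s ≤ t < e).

Schedule: | idle 0-1 | J1 1-6 | J2 6-17 | J3 17-29 |
Completion: J1=6  J2=17  J3=29
Turnaround (C−A): J1=5  J2=15  J3=27

J2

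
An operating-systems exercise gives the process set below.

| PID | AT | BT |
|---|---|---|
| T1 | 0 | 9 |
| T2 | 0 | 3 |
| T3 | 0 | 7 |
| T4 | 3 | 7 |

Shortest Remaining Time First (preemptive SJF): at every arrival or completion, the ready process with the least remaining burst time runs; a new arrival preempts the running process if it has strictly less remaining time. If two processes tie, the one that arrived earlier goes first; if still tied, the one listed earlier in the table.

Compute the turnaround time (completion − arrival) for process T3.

Schedule: | T2 0-3 | T3 3-10 | T4 10-17 | T1 17-26 |
Completion: T1=26  T2=3  T3=10  T4=17
Turnaround (C−A): T1=26  T2=3  T3=10  T4=14
Turnaround(T3) = completion − arrival = 10 − 0 = 10

10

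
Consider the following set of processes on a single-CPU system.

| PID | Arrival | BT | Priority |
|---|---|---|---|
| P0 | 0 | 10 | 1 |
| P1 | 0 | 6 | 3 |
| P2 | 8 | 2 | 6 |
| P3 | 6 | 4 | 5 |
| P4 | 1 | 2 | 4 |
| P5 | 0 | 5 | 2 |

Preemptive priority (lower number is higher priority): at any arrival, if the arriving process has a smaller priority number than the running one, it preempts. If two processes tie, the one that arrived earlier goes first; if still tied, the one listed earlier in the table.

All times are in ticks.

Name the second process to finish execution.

P5

Timeline: | P0 0-10 | P5 10-15 | P1 15-21 | P4 21-23 | P3 23-27 | P2 27-29 |
Completion: P0=10  P1=21  P2=29  P3=27  P4=23  P5=15
Finish order: P0 → P5 → P1 → P4 → P3 → P2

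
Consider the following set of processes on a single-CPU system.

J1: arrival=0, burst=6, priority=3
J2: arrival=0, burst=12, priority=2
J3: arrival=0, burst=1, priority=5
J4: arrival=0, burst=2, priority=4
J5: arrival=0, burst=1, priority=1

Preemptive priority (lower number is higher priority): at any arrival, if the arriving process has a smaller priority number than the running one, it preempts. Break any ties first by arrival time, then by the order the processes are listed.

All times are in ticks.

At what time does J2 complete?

Gantt: | J5 0-1 | J2 1-13 | J1 13-19 | J4 19-21 | J3 21-22 |
Completion: J1=19  J2=13  J3=22  J4=21  J5=1
Turnaround (C−A): J1=19  J2=13  J3=22  J4=21  J5=1

13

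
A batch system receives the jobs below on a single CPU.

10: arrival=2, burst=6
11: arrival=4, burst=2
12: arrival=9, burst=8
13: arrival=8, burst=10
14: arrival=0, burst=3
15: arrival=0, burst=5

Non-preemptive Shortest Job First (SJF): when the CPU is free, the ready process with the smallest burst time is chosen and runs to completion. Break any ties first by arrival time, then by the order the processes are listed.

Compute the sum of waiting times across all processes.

38

Gantt: | 14 0-3 | 15 3-8 | 11 8-10 | 10 10-16 | 12 16-24 | 13 24-34 |
Completion: 10=16  11=10  12=24  13=34  14=3  15=8
Waiting = turnaround − burst: 10=8, 11=4, 12=7, 13=16, 14=0, 15=3
Total waiting = 8 + 4 + 7 + 16 + 0 + 3 = 38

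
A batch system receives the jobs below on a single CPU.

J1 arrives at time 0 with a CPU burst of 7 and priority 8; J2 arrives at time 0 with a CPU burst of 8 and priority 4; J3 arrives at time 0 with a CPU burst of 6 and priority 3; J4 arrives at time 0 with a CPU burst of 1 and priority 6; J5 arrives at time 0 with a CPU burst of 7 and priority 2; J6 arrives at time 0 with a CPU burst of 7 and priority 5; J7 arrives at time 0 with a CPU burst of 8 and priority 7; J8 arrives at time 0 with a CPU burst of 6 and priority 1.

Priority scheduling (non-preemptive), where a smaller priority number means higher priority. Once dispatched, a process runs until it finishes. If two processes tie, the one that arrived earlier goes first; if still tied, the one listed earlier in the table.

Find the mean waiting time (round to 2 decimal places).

Gantt: | J8 0-6 | J5 6-13 | J3 13-19 | J2 19-27 | J6 27-34 | J4 34-35 | J7 35-43 | J1 43-50 |
Completion: J1=50  J2=27  J3=19  J4=35  J5=13  J6=34  J7=43  J8=6
Turnaround (C−A): J1=50  J2=27  J3=19  J4=35  J5=13  J6=34  J7=43  J8=6
Waiting times: J1=43, J2=19, J3=13, J4=34, J5=6, J6=27, J7=35, J8=0
Average waiting = (43+19+13+34+6+27+35+0) / 8 = 177/8 = 22.13

22.13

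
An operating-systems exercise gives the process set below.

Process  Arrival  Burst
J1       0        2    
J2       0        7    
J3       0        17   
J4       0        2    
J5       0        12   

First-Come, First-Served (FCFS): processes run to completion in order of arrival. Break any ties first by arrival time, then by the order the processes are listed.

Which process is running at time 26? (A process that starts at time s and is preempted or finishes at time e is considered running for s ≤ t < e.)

J4

Gantt: | J1 0-2 | J2 2-9 | J3 9-26 | J4 26-28 | J5 28-40 |
Completion: J1=2  J2=9  J3=26  J4=28  J5=40
Turnaround (C−A): J1=2  J2=9  J3=26  J4=28  J5=40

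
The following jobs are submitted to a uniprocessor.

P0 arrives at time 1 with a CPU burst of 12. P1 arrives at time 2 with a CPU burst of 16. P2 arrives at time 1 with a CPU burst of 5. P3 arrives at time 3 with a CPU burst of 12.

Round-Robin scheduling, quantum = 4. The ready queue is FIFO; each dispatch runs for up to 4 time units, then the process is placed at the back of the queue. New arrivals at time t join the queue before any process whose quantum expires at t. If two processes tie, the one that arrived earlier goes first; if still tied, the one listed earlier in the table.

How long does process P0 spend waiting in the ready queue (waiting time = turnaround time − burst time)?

Schedule: | idle 0-1 | P0 1-5 | P2 5-9 | P1 9-13 | P3 13-17 | P0 17-21 | P2 21-22 | P1 22-26 | P3 26-30 | P0 30-34 | P1 34-38 | P3 38-42 | P1 42-46 |
Completion: P0=34  P1=46  P2=22  P3=42
Turnaround (C−A): P0=33  P1=44  P2=21  P3=39
Waiting(P0) = turnaround − burst = 33 − 12 = 21

21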